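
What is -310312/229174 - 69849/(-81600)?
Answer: -1552314079/3116766400 ≈ -0.49805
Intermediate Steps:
-310312/229174 - 69849/(-81600) = -310312*1/229174 - 69849*(-1/81600) = -155156/114587 + 23283/27200 = -1552314079/3116766400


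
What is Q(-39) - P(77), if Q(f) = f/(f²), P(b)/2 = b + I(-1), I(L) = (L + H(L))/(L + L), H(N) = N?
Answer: -6085/39 ≈ -156.03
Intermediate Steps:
I(L) = 1 (I(L) = (L + L)/(L + L) = (2*L)/((2*L)) = (2*L)*(1/(2*L)) = 1)
P(b) = 2 + 2*b (P(b) = 2*(b + 1) = 2*(1 + b) = 2 + 2*b)
Q(f) = 1/f (Q(f) = f/f² = 1/f)
Q(-39) - P(77) = 1/(-39) - (2 + 2*77) = -1/39 - (2 + 154) = -1/39 - 1*156 = -1/39 - 156 = -6085/39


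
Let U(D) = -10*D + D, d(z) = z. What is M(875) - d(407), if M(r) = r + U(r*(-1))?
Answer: 8343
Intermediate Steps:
U(D) = -9*D
M(r) = 10*r (M(r) = r - 9*r*(-1) = r - (-9)*r = r + 9*r = 10*r)
M(875) - d(407) = 10*875 - 1*407 = 8750 - 407 = 8343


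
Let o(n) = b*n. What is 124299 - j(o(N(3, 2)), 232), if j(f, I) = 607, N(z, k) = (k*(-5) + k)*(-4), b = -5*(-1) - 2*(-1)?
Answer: 123692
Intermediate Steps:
b = 7 (b = 5 + 2 = 7)
N(z, k) = 16*k (N(z, k) = (-5*k + k)*(-4) = -4*k*(-4) = 16*k)
o(n) = 7*n
124299 - j(o(N(3, 2)), 232) = 124299 - 1*607 = 124299 - 607 = 123692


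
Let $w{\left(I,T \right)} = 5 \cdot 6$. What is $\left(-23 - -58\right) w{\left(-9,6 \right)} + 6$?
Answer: $1056$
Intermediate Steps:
$w{\left(I,T \right)} = 30$
$\left(-23 - -58\right) w{\left(-9,6 \right)} + 6 = \left(-23 - -58\right) 30 + 6 = \left(-23 + 58\right) 30 + 6 = 35 \cdot 30 + 6 = 1050 + 6 = 1056$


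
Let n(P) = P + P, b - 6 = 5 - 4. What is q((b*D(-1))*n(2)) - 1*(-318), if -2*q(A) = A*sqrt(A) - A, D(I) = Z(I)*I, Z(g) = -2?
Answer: 346 - 56*sqrt(14) ≈ 136.47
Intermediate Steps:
b = 7 (b = 6 + (5 - 4) = 6 + 1 = 7)
n(P) = 2*P
D(I) = -2*I
q(A) = A/2 - A**(3/2)/2 (q(A) = -(A*sqrt(A) - A)/2 = -(A**(3/2) - A)/2 = A/2 - A**(3/2)/2)
q((b*D(-1))*n(2)) - 1*(-318) = (((7*(-2*(-1)))*(2*2))/2 - 56**(3/2)/2) - 1*(-318) = (((7*2)*4)/2 - 8*(14*sqrt(14))/2) + 318 = ((14*4)/2 - 112*sqrt(14)/2) + 318 = ((1/2)*56 - 56*sqrt(14)) + 318 = (28 - 56*sqrt(14)) + 318 = 346 - 56*sqrt(14)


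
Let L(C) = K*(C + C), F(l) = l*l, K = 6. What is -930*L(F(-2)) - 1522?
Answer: -46162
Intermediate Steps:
F(l) = l²
L(C) = 12*C (L(C) = 6*(C + C) = 6*(2*C) = 12*C)
-930*L(F(-2)) - 1522 = -11160*(-2)² - 1522 = -11160*4 - 1522 = -930*48 - 1522 = -44640 - 1522 = -46162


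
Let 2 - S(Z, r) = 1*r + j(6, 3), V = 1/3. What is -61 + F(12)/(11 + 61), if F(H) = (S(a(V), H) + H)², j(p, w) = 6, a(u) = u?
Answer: -547/9 ≈ -60.778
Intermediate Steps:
V = ⅓ ≈ 0.33333
S(Z, r) = -4 - r (S(Z, r) = 2 - (1*r + 6) = 2 - (r + 6) = 2 - (6 + r) = 2 + (-6 - r) = -4 - r)
F(H) = 16 (F(H) = ((-4 - H) + H)² = (-4)² = 16)
-61 + F(12)/(11 + 61) = -61 + 16/(11 + 61) = -61 + 16/72 = -61 + 16*(1/72) = -61 + 2/9 = -547/9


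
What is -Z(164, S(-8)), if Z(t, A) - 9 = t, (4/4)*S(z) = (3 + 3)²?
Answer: -173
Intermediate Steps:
S(z) = 36 (S(z) = (3 + 3)² = 6² = 36)
Z(t, A) = 9 + t
-Z(164, S(-8)) = -(9 + 164) = -1*173 = -173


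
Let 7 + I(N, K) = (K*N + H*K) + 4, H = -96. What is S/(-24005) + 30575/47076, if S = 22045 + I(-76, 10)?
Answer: -222725597/1130059380 ≈ -0.19709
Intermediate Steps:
I(N, K) = -3 - 96*K + K*N (I(N, K) = -7 + ((K*N - 96*K) + 4) = -7 + ((-96*K + K*N) + 4) = -7 + (4 - 96*K + K*N) = -3 - 96*K + K*N)
S = 20322 (S = 22045 + (-3 - 96*10 + 10*(-76)) = 22045 + (-3 - 960 - 760) = 22045 - 1723 = 20322)
S/(-24005) + 30575/47076 = 20322/(-24005) + 30575/47076 = 20322*(-1/24005) + 30575*(1/47076) = -20322/24005 + 30575/47076 = -222725597/1130059380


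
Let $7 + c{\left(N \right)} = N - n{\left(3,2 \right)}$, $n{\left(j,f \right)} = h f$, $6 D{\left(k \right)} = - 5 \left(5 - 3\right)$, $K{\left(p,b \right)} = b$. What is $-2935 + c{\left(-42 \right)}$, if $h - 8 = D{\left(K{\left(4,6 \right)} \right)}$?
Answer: $- \frac{8990}{3} \approx -2996.7$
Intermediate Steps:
$D{\left(k \right)} = - \frac{5}{3}$ ($D{\left(k \right)} = \frac{\left(-5\right) \left(5 - 3\right)}{6} = \frac{\left(-5\right) 2}{6} = \frac{1}{6} \left(-10\right) = - \frac{5}{3}$)
$h = \frac{19}{3}$ ($h = 8 - \frac{5}{3} = \frac{19}{3} \approx 6.3333$)
$n{\left(j,f \right)} = \frac{19 f}{3}$
$c{\left(N \right)} = - \frac{59}{3} + N$ ($c{\left(N \right)} = -7 + \left(N - \frac{19}{3} \cdot 2\right) = -7 + \left(N - \frac{38}{3}\right) = -7 + \left(- \frac{38}{3} + N\right) = - \frac{59}{3} + N$)
$-2935 + c{\left(-42 \right)} = -2935 - \frac{185}{3} = - \frac{8990}{3}$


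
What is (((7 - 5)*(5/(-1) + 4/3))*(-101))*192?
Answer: 142208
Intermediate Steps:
(((7 - 5)*(5/(-1) + 4/3))*(-101))*192 = ((2*(5*(-1) + 4*(⅓)))*(-101))*192 = ((2*(-5 + 4/3))*(-101))*192 = ((2*(-11/3))*(-101))*192 = -22/3*(-101)*192 = (2222/3)*192 = 142208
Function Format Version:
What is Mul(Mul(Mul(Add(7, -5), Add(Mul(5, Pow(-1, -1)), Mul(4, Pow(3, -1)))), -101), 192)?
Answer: 142208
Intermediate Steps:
Mul(Mul(Mul(Add(7, -5), Add(Mul(5, Pow(-1, -1)), Mul(4, Pow(3, -1)))), -101), 192) = Mul(Mul(Mul(2, Add(Mul(5, -1), Mul(4, Rational(1, 3)))), -101), 192) = Mul(Mul(Mul(2, Add(-5, Rational(4, 3))), -101), 192) = Mul(Mul(Mul(2, Rational(-11, 3)), -101), 192) = Mul(Mul(Rational(-22, 3), -101), 192) = Mul(Rational(2222, 3), 192) = 142208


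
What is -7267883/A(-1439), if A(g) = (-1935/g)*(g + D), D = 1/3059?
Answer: 31992501445583/8517676500 ≈ 3756.0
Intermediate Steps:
D = 1/3059 ≈ 0.00032690
A(g) = -1935*(1/3059 + g)/g (A(g) = (-1935/g)*(g + 1/3059) = (-1935/g)*(1/3059 + g) = -1935*(1/3059 + g)/g)
-7267883/A(-1439) = -7267883/(-1935 - 1935/3059/(-1439)) = -7267883/(-1935 - 1935/3059*(-1/1439)) = -7267883/(-1935 + 1935/4401901) = -7267883/(-8517676500/4401901) = -7267883*(-4401901/8517676500) = 31992501445583/8517676500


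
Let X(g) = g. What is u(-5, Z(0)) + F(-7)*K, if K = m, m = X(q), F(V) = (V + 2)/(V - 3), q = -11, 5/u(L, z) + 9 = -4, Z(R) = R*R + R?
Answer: -153/26 ≈ -5.8846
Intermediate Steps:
Z(R) = R + R**2 (Z(R) = R**2 + R = R + R**2)
u(L, z) = -5/13 (u(L, z) = 5/(-9 - 4) = 5/(-13) = 5*(-1/13) = -5/13)
F(V) = (2 + V)/(-3 + V)
m = -11
K = -11
u(-5, Z(0)) + F(-7)*K = -5/13 + ((2 - 7)/(-3 - 7))*(-11) = -5/13 + (-5/(-10))*(-11) = -5/13 - 1/10*(-5)*(-11) = -5/13 + (1/2)*(-11) = -5/13 - 11/2 = -153/26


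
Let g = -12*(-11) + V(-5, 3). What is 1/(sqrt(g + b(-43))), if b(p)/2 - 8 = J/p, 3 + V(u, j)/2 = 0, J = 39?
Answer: sqrt(64801)/3014 ≈ 0.084459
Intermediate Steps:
V(u, j) = -6 (V(u, j) = -6 + 2*0 = -6 + 0 = -6)
g = 126 (g = -12*(-11) - 6 = 132 - 6 = 126)
b(p) = 16 + 78/p (b(p) = 16 + 2*(39/p) = 16 + 78/p)
1/(sqrt(g + b(-43))) = 1/(sqrt(126 + (16 + 78/(-43)))) = 1/(sqrt(126 + (16 + 78*(-1/43)))) = 1/(sqrt(126 + (16 - 78/43))) = 1/(sqrt(126 + 610/43)) = 1/(sqrt(6028/43)) = 1/(2*sqrt(64801)/43) = sqrt(64801)/3014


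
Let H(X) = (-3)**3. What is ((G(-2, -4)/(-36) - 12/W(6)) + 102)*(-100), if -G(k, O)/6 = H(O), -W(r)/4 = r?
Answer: -9800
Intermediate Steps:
H(X) = -27
W(r) = -4*r
G(k, O) = 162 (G(k, O) = -6*(-27) = 162)
((G(-2, -4)/(-36) - 12/W(6)) + 102)*(-100) = ((162/(-36) - 12/((-4*6))) + 102)*(-100) = ((162*(-1/36) - 12/(-24)) + 102)*(-100) = ((-9/2 - 12*(-1/24)) + 102)*(-100) = ((-9/2 + 1/2) + 102)*(-100) = (-4 + 102)*(-100) = 98*(-100) = -9800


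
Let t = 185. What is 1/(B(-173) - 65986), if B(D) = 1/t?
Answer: -185/12207409 ≈ -1.5155e-5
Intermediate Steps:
B(D) = 1/185
1/(B(-173) - 65986) = 1/(1/185 - 65986) = 1/(-12207409/185) = -185/12207409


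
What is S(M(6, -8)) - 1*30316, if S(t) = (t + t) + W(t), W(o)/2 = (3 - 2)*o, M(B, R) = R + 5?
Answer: -30328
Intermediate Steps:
M(B, R) = 5 + R
W(o) = 2*o (W(o) = 2*((3 - 2)*o) = 2*(1*o) = 2*o)
S(t) = 4*t (S(t) = (t + t) + 2*t = 2*t + 2*t = 4*t)
S(M(6, -8)) - 1*30316 = 4*(5 - 8) - 1*30316 = 4*(-3) - 30316 = -12 - 30316 = -30328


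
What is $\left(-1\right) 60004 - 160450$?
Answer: $-220454$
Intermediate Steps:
$\left(-1\right) 60004 - 160450 = -60004 - 160450 = -220454$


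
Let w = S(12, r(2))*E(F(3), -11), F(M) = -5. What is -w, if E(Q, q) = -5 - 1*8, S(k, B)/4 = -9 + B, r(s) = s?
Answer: -364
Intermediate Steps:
S(k, B) = -36 + 4*B (S(k, B) = 4*(-9 + B) = -36 + 4*B)
E(Q, q) = -13 (E(Q, q) = -5 - 8 = -13)
w = 364 (w = (-36 + 4*2)*(-13) = (-36 + 8)*(-13) = -28*(-13) = 364)
-w = -1*364 = -364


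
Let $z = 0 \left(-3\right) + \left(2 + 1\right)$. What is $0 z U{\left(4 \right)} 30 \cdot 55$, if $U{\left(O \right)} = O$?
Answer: $0$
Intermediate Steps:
$z = 3$ ($z = 0 + 3 = 3$)
$0 z U{\left(4 \right)} 30 \cdot 55 = 0 \cdot 3 \cdot 4 \cdot 30 \cdot 55 = 0 \cdot 4 \cdot 30 \cdot 55 = 0 \cdot 30 \cdot 55 = 0 \cdot 55 = 0$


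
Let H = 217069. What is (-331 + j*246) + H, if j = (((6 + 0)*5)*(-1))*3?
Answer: 194598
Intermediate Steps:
j = -90 (j = ((6*5)*(-1))*3 = (30*(-1))*3 = -30*3 = -90)
(-331 + j*246) + H = (-331 - 90*246) + 217069 = (-331 - 22140) + 217069 = -22471 + 217069 = 194598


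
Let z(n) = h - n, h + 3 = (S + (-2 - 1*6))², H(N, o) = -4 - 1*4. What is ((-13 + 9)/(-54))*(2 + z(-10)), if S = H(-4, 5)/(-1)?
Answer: ⅔ ≈ 0.66667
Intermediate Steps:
H(N, o) = -8 (H(N, o) = -4 - 4 = -8)
S = 8 (S = -8/(-1) = -8*(-1) = 8)
h = -3 (h = -3 + (8 + (-2 - 1*6))² = -3 + (8 + (-2 - 6))² = -3 + (8 - 8)² = -3 + 0² = -3 + 0 = -3)
z(n) = -3 - n
((-13 + 9)/(-54))*(2 + z(-10)) = ((-13 + 9)/(-54))*(2 + (-3 - 1*(-10))) = (-4*(-1/54))*(2 + (-3 + 10)) = 2*(2 + 7)/27 = (2/27)*9 = ⅔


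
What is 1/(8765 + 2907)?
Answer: 1/11672 ≈ 8.5675e-5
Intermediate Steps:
1/(8765 + 2907) = 1/11672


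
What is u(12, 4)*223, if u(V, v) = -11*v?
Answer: -9812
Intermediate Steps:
u(12, 4)*223 = -11*4*223 = -44*223 = -9812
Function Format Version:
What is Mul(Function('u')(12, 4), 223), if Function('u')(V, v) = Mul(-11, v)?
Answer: -9812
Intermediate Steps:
Mul(Function('u')(12, 4), 223) = Mul(Mul(-11, 4), 223) = Mul(-44, 223) = -9812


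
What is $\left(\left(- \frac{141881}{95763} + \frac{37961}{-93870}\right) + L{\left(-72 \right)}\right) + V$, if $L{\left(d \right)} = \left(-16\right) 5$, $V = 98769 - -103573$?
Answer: $\frac{86579587784167}{428060610} \approx 2.0226 \cdot 10^{5}$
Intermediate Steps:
$V = 202342$ ($V = 98769 + 103573 = 202342$)
$L{\left(d \right)} = -80$
$\left(\left(- \frac{141881}{95763} + \frac{37961}{-93870}\right) + L{\left(-72 \right)}\right) + V = \left(\left(- \frac{141881}{95763} + \frac{37961}{-93870}\right) - 80\right) + 202342 = \left(\left(\left(-141881\right) \frac{1}{95763} + 37961 \left(- \frac{1}{93870}\right)\right) - 80\right) + 202342 = \left(\left(- \frac{141881}{95763} - \frac{5423}{13410}\right) - 80\right) + 202342 = \left(- \frac{807315653}{428060610} - 80\right) + 202342 = - \frac{35052164453}{428060610} + 202342 = \frac{86579587784167}{428060610}$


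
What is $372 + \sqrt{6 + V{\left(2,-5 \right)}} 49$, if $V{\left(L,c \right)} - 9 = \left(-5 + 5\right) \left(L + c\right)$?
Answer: $372 + 49 \sqrt{15} \approx 561.78$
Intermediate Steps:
$V{\left(L,c \right)} = 9$ ($V{\left(L,c \right)} = 9 + \left(-5 + 5\right) \left(L + c\right) = 9 + 0 \left(L + c\right) = 9 + 0 = 9$)
$372 + \sqrt{6 + V{\left(2,-5 \right)}} 49 = 372 + \sqrt{6 + 9} \cdot 49 = 372 + \sqrt{15} \cdot 49 = 372 + 49 \sqrt{15}$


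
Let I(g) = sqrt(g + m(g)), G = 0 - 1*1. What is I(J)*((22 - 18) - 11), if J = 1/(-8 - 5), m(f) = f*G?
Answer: 0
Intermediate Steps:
G = -1 (G = 0 - 1 = -1)
m(f) = -f (m(f) = f*(-1) = -f)
J = -1/13 (J = 1/(-13) = -1/13 ≈ -0.076923)
I(g) = 0 (I(g) = sqrt(g - g) = sqrt(0) = 0)
I(J)*((22 - 18) - 11) = 0*((22 - 18) - 11) = 0*(4 - 11) = 0*(-7) = 0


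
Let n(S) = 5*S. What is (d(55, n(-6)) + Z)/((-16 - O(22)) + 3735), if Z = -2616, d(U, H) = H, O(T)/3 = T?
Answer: -2646/3653 ≈ -0.72434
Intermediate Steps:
O(T) = 3*T
(d(55, n(-6)) + Z)/((-16 - O(22)) + 3735) = (5*(-6) - 2616)/((-16 - 3*22) + 3735) = (-30 - 2616)/((-16 - 1*66) + 3735) = -2646/((-16 - 66) + 3735) = -2646/(-82 + 3735) = -2646/3653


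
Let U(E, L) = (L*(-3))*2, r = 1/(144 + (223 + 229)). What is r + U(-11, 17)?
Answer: -60791/596 ≈ -102.00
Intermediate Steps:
r = 1/596 (r = 1/(144 + 452) = 1/596 ≈ 0.0016779)
U(E, L) = -6*L (U(E, L) = -3*L*2 = -6*L)
r + U(-11, 17) = 1/596 - 6*17 = 1/596 - 102 = -60791/596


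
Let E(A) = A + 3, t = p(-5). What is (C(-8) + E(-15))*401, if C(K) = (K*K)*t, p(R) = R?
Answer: -133132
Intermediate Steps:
t = -5
C(K) = -5*K**2 (C(K) = (K*K)*(-5) = K**2*(-5) = -5*K**2)
E(A) = 3 + A
(C(-8) + E(-15))*401 = (-5*(-8)**2 + (3 - 15))*401 = (-5*64 - 12)*401 = (-320 - 12)*401 = -332*401 = -133132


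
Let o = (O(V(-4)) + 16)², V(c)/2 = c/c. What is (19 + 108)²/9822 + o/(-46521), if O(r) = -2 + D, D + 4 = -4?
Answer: 9259057/5641102 ≈ 1.6414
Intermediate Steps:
V(c) = 2 (V(c) = 2*(c/c) = 2*1 = 2)
D = -8 (D = -4 - 4 = -8)
O(r) = -10 (O(r) = -2 - 8 = -10)
o = 36 (o = (-10 + 16)² = 6² = 36)
(19 + 108)²/9822 + o/(-46521) = (19 + 108)²/9822 + 36/(-46521) = 127²*(1/9822) + 36*(-1/46521) = 16129*(1/9822) - 4/5169 = 16129/9822 - 4/5169 = 9259057/5641102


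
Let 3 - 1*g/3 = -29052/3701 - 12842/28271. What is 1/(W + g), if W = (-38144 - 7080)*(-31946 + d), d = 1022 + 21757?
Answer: 104630971/43376698623214909 ≈ 2.4121e-9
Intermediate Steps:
d = 22779
g = 3548250741/104630971 (g = 9 - 3*(-29052/3701 - 12842/28271) = 9 - 3*(-868857334/104630971) = 9 + 2606572002/104630971 = 3548250741/104630971 ≈ 33.912)
W = 414568408 (W = (-38144 - 7080)*(-31946 + 22779) = -45224*(-9167) = 414568408)
1/(W + g) = 1/(414568408 + 3548250741/104630971) = 1/(43376698623214909/104630971) = 104630971/43376698623214909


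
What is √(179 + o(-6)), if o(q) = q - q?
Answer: √179 ≈ 13.379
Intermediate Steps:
o(q) = 0
√(179 + o(-6)) = √(179 + 0) = √179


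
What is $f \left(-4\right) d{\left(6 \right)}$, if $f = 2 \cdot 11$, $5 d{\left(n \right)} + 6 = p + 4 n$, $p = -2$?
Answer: $- \frac{1408}{5} \approx -281.6$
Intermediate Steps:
$d{\left(n \right)} = - \frac{8}{5} + \frac{4 n}{5}$ ($d{\left(n \right)} = - \frac{6}{5} + \frac{-2 + 4 n}{5} = - \frac{6}{5} + \left(- \frac{2}{5} + \frac{4 n}{5}\right) = - \frac{8}{5} + \frac{4 n}{5}$)
$f = 22$
$f \left(-4\right) d{\left(6 \right)} = 22 \left(-4\right) \left(- \frac{8}{5} + \frac{4}{5} \cdot 6\right) = - 88 \left(- \frac{8}{5} + \frac{24}{5}\right) = \left(-88\right) \frac{16}{5} = - \frac{1408}{5}$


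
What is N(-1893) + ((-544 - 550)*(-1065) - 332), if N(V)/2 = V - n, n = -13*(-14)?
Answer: 1160628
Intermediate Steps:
n = 182
N(V) = -364 + 2*V (N(V) = 2*(V - 1*182) = 2*(V - 182) = 2*(-182 + V) = -364 + 2*V)
N(-1893) + ((-544 - 550)*(-1065) - 332) = (-364 + 2*(-1893)) + ((-544 - 550)*(-1065) - 332) = (-364 - 3786) + (-1094*(-1065) - 332) = -4150 + (1165110 - 332) = -4150 + 1164778 = 1160628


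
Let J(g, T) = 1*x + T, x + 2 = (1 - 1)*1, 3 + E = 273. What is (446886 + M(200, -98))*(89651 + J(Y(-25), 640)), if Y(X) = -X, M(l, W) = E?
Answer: 40373268084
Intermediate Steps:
E = 270 (E = -3 + 273 = 270)
M(l, W) = 270
x = -2 (x = -2 + (1 - 1)*1 = -2 + 0*1 = -2 + 0 = -2)
J(g, T) = -2 + T (J(g, T) = 1*(-2) + T = -2 + T)
(446886 + M(200, -98))*(89651 + J(Y(-25), 640)) = (446886 + 270)*(89651 + (-2 + 640)) = 447156*(89651 + 638) = 447156*90289 = 40373268084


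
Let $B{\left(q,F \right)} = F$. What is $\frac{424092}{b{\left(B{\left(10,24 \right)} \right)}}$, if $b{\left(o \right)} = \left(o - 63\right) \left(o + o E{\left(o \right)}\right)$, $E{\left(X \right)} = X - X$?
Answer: $- \frac{35341}{78} \approx -453.09$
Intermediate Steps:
$E{\left(X \right)} = 0$
$b{\left(o \right)} = o \left(-63 + o\right)$ ($b{\left(o \right)} = \left(o - 63\right) \left(o + o 0\right) = \left(-63 + o\right) \left(o + 0\right) = \left(-63 + o\right) o = o \left(-63 + o\right)$)
$\frac{424092}{b{\left(B{\left(10,24 \right)} \right)}} = \frac{424092}{24 \left(-63 + 24\right)} = \frac{424092}{24 \left(-39\right)} = \frac{424092}{-936} = 424092 \left(- \frac{1}{936}\right) = - \frac{35341}{78}$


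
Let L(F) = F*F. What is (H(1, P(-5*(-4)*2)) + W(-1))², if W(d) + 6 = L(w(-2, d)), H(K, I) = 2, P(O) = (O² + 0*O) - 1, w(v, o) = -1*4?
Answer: 144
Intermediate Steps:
w(v, o) = -4
L(F) = F²
P(O) = -1 + O² (P(O) = (O² + 0) - 1 = O² - 1 = -1 + O²)
W(d) = 10 (W(d) = -6 + (-4)² = -6 + 16 = 10)
(H(1, P(-5*(-4)*2)) + W(-1))² = (2 + 10)² = 12² = 144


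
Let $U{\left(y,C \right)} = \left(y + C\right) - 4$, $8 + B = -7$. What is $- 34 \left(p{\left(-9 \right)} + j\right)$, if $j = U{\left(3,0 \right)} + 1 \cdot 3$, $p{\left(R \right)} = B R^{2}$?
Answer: $41242$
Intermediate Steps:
$B = -15$ ($B = -8 - 7 = -15$)
$U{\left(y,C \right)} = -4 + C + y$ ($U{\left(y,C \right)} = \left(C + y\right) - 4 = -4 + C + y$)
$p{\left(R \right)} = - 15 R^{2}$
$j = 2$ ($j = \left(-4 + 0 + 3\right) + 1 \cdot 3 = -1 + 3 = 2$)
$- 34 \left(p{\left(-9 \right)} + j\right) = - 34 \left(- 15 \left(-9\right)^{2} + 2\right) = - 34 \left(\left(-15\right) 81 + 2\right) = - 34 \left(-1215 + 2\right) = \left(-34\right) \left(-1213\right) = 41242$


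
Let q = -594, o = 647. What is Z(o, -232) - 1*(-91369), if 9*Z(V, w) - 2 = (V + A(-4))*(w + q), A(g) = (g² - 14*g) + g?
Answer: 231733/9 ≈ 25748.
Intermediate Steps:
A(g) = g² - 13*g
Z(V, w) = 2/9 + (-594 + w)*(68 + V)/9 (Z(V, w) = 2/9 + ((V - 4*(-13 - 4))*(w - 594))/9 = 2/9 + ((V - 4*(-17))*(-594 + w))/9 = 2/9 + ((V + 68)*(-594 + w))/9 = 2/9 + ((68 + V)*(-594 + w))/9 = 2/9 + ((-594 + w)*(68 + V))/9 = 2/9 + (-594 + w)*(68 + V)/9)
Z(o, -232) - 1*(-91369) = (-40390/9 - 66*647 + (68/9)*(-232) + (⅑)*647*(-232)) - 1*(-91369) = (-40390/9 - 42702 - 15776/9 - 150104/9) + 91369 = -590588/9 + 91369 = 231733/9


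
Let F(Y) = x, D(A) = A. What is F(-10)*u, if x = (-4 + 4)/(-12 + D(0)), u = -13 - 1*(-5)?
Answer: 0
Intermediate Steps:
u = -8 (u = -13 + 5 = -8)
x = 0 (x = (-4 + 4)/(-12 + 0) = 0/(-12) = 0*(-1/12) = 0)
F(Y) = 0
F(-10)*u = 0*(-8) = 0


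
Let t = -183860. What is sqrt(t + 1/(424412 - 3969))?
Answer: 3*I*sqrt(3611262007235633)/420443 ≈ 428.79*I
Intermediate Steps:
sqrt(t + 1/(424412 - 3969)) = sqrt(-183860 + 1/(424412 - 3969)) = sqrt(-183860 + 1/420443) = sqrt(-77302649979/420443) = 3*I*sqrt(3611262007235633)/420443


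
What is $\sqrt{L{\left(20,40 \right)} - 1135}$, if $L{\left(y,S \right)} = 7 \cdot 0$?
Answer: $i \sqrt{1135} \approx 33.69 i$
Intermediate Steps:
$L{\left(y,S \right)} = 0$
$\sqrt{L{\left(20,40 \right)} - 1135} = \sqrt{0 - 1135} = \sqrt{-1135} = i \sqrt{1135}$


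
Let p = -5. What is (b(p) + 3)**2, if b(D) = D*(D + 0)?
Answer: 784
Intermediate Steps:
b(D) = D**2 (b(D) = D*D = D**2)
(b(p) + 3)**2 = ((-5)**2 + 3)**2 = (25 + 3)**2 = 28**2 = 784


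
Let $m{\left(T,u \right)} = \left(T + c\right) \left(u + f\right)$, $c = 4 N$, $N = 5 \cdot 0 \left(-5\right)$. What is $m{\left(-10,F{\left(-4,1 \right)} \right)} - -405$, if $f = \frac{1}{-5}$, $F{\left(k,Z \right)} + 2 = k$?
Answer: $467$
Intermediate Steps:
$F{\left(k,Z \right)} = -2 + k$
$f = - \frac{1}{5} \approx -0.2$
$N = 0$ ($N = 0 \left(-5\right) = 0$)
$c = 0$ ($c = 4 \cdot 0 = 0$)
$m{\left(T,u \right)} = T \left(- \frac{1}{5} + u\right)$ ($m{\left(T,u \right)} = \left(T + 0\right) \left(u - \frac{1}{5}\right) = T \left(- \frac{1}{5} + u\right)$)
$m{\left(-10,F{\left(-4,1 \right)} \right)} - -405 = - 10 \left(- \frac{1}{5} - 6\right) - -405 = - 10 \left(- \frac{1}{5} - 6\right) + 405 = \left(-10\right) \left(- \frac{31}{5}\right) + 405 = 62 + 405 = 467$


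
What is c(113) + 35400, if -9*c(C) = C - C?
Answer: 35400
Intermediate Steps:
c(C) = 0 (c(C) = -(C - C)/9 = -⅑*0 = 0)
c(113) + 35400 = 0 + 35400 = 35400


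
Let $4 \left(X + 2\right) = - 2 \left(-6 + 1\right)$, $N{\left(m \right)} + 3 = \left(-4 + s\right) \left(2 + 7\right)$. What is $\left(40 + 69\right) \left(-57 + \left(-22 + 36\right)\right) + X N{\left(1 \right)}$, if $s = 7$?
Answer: $-4675$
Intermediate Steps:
$N{\left(m \right)} = 24$ ($N{\left(m \right)} = -3 + \left(-4 + 7\right) \left(2 + 7\right) = -3 + 3 \cdot 9 = -3 + 27 = 24$)
$X = \frac{1}{2}$ ($X = -2 + \frac{\left(-2\right) \left(-6 + 1\right)}{4} = -2 + \frac{\left(-2\right) \left(-5\right)}{4} = -2 + \frac{1}{4} \cdot 10 = -2 + \frac{5}{2} = \frac{1}{2} \approx 0.5$)
$\left(40 + 69\right) \left(-57 + \left(-22 + 36\right)\right) + X N{\left(1 \right)} = \left(40 + 69\right) \left(-57 + \left(-22 + 36\right)\right) + \frac{1}{2} \cdot 24 = 109 \left(-57 + 14\right) + 12 = 109 \left(-43\right) + 12 = -4687 + 12 = -4675$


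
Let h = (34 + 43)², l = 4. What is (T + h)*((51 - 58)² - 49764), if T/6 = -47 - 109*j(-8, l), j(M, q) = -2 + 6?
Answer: -150686165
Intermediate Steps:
j(M, q) = 4
h = 5929 (h = 77² = 5929)
T = -2898 (T = 6*(-47 - 109*4) = 6*(-47 - 436) = 6*(-483) = -2898)
(T + h)*((51 - 58)² - 49764) = (-2898 + 5929)*((51 - 58)² - 49764) = 3031*((-7)² - 49764) = 3031*(49 - 49764) = 3031*(-49715) = -150686165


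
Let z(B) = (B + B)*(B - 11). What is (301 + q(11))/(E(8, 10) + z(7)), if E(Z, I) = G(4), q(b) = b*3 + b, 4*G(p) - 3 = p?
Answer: -1380/217 ≈ -6.3594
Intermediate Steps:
G(p) = 3/4 + p/4
q(b) = 4*b (q(b) = 3*b + b = 4*b)
E(Z, I) = 7/4 (E(Z, I) = 3/4 + (1/4)*4 = 3/4 + 1 = 7/4)
z(B) = 2*B*(-11 + B) (z(B) = (2*B)*(-11 + B) = 2*B*(-11 + B))
(301 + q(11))/(E(8, 10) + z(7)) = (301 + 4*11)/(7/4 + 2*7*(-11 + 7)) = (301 + 44)/(7/4 + 2*7*(-4)) = 345/(7/4 - 56) = 345/(-217/4) = 345*(-4/217) = -1380/217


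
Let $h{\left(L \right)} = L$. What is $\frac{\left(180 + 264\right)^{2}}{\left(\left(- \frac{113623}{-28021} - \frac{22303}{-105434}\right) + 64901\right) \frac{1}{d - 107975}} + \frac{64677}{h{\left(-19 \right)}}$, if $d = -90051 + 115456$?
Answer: $- \frac{6963213217903379211}{27393417120637} \approx -2.5419 \cdot 10^{5}$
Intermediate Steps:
$d = 25405$
$\frac{\left(180 + 264\right)^{2}}{\left(\left(- \frac{113623}{-28021} - \frac{22303}{-105434}\right) + 64901\right) \frac{1}{d - 107975}} + \frac{64677}{h{\left(-19 \right)}} = \frac{\left(180 + 264\right)^{2}}{\left(\left(- \frac{113623}{-28021} - \frac{22303}{-105434}\right) + 64901\right) \frac{1}{25405 - 107975}} + \frac{64677}{-19} = \frac{444^{2}}{\left(\left(\left(-113623\right) \left(- \frac{1}{28021}\right) - - \frac{22303}{105434}\right) + 64901\right) \frac{1}{-82570}} + 64677 \left(- \frac{1}{19}\right) = \frac{197136}{\left(\left(\frac{113623}{28021} + \frac{22303}{105434}\right) + 64901\right) \left(- \frac{1}{82570}\right)} - \frac{64677}{19} = \frac{197136}{\left(\frac{1800668535}{422052302} + 64901\right) \left(- \frac{1}{82570}\right)} - \frac{64677}{19} = \frac{197136}{\frac{27393417120637}{422052302} \left(- \frac{1}{82570}\right)} - \frac{64677}{19} = \frac{197136}{- \frac{27393417120637}{34848858576140}} - \frac{64677}{19} = 197136 \left(- \frac{34848858576140}{27393417120637}\right) - \frac{64677}{19} = - \frac{6869964584265935040}{27393417120637} - \frac{64677}{19} = - \frac{6963213217903379211}{27393417120637}$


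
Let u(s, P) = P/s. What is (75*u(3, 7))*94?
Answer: 16450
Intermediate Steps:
(75*u(3, 7))*94 = (75*(7/3))*94 = 175*94 = 16450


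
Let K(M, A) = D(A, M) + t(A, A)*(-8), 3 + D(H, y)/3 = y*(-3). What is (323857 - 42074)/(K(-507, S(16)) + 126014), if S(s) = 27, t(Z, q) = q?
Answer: 281783/130352 ≈ 2.1617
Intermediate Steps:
D(H, y) = -9 - 9*y (D(H, y) = -9 + 3*(y*(-3)) = -9 + 3*(-3*y) = -9 - 9*y)
K(M, A) = -9 - 9*M - 8*A (K(M, A) = (-9 - 9*M) + A*(-8) = (-9 - 9*M) - 8*A = -9 - 9*M - 8*A)
(323857 - 42074)/(K(-507, S(16)) + 126014) = (323857 - 42074)/((-9 - 9*(-507) - 8*27) + 126014) = 281783/((-9 + 4563 - 216) + 126014) = 281783/(4338 + 126014) = 281783/130352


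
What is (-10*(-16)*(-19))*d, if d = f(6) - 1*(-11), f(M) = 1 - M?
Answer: -18240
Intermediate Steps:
d = 6 (d = (1 - 1*6) - 1*(-11) = (1 - 6) + 11 = -5 + 11 = 6)
(-10*(-16)*(-19))*d = (-10*(-16)*(-19))*6 = (160*(-19))*6 = -3040*6 = -18240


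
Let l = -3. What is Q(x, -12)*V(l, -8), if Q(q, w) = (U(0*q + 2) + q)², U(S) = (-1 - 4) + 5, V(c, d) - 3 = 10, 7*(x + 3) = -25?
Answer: 27508/49 ≈ 561.39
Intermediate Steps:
x = -46/7 (x = -3 + (⅐)*(-25) = -3 - 25/7 = -46/7 ≈ -6.5714)
V(c, d) = 13 (V(c, d) = 3 + 10 = 13)
U(S) = 0 (U(S) = -5 + 5 = 0)
Q(q, w) = q² (Q(q, w) = (0 + q)² = q²)
Q(x, -12)*V(l, -8) = (-46/7)²*13 = (2116/49)*13 = 27508/49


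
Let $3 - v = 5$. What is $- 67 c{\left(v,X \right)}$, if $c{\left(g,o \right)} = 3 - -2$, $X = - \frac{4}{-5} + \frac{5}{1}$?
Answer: $-335$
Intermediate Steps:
$v = -2$ ($v = 3 - 5 = -2$)
$X = \frac{29}{5}$ ($X = \left(-4\right) \left(- \frac{1}{5}\right) + 5 \cdot 1 = \frac{4}{5} + 5 = \frac{29}{5} \approx 5.8$)
$c{\left(g,o \right)} = 5$ ($c{\left(g,o \right)} = 3 + 2 = 5$)
$- 67 c{\left(v,X \right)} = \left(-67\right) 5 = -335$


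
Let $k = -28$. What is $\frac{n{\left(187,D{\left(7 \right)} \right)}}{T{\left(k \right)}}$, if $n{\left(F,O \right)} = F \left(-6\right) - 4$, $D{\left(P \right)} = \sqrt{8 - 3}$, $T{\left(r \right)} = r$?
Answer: $\frac{563}{14} \approx 40.214$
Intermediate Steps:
$D{\left(P \right)} = \sqrt{5}$
$n{\left(F,O \right)} = -4 - 6 F$ ($n{\left(F,O \right)} = - 6 F - 4 = -4 - 6 F$)
$\frac{n{\left(187,D{\left(7 \right)} \right)}}{T{\left(k \right)}} = \frac{-4 - 1122}{-28} = \left(-4 - 1122\right) \left(- \frac{1}{28}\right) = \left(-1126\right) \left(- \frac{1}{28}\right) = \frac{563}{14}$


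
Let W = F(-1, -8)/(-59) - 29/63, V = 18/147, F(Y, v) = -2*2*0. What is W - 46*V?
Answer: -2687/441 ≈ -6.0930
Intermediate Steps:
F(Y, v) = 0 (F(Y, v) = -4*0 = 0)
V = 6/49 (V = 18*(1/147) = 6/49 ≈ 0.12245)
W = -29/63 (W = 0/(-59) - 29/63 = 0*(-1/59) - 29*1/63 = 0 - 29/63 = -29/63 ≈ -0.46032)
W - 46*V = -29/63 - 46*6/49 = -29/63 - 276/49 = -2687/441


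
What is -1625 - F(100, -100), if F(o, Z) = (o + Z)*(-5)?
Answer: -1625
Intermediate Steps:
F(o, Z) = -5*Z - 5*o (F(o, Z) = (Z + o)*(-5) = -5*Z - 5*o)
-1625 - F(100, -100) = -1625 - (-5*(-100) - 5*100) = -1625 - (500 - 500) = -1625 - 1*0 = -1625 + 0 = -1625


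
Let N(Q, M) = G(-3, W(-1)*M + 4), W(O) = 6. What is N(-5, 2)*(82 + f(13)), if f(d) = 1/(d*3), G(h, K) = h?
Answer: -3199/13 ≈ -246.08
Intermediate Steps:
N(Q, M) = -3
f(d) = 1/(3*d)
N(-5, 2)*(82 + f(13)) = -3*(82 + (⅓)/13) = -3*(82 + (⅓)*(1/13)) = -3*(82 + 1/39) = -3*3199/39 = -3199/13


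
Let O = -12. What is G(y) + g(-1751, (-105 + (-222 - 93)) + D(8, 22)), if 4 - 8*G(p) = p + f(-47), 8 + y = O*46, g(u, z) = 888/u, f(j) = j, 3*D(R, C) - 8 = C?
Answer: 1062757/14008 ≈ 75.868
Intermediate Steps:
D(R, C) = 8/3 + C/3
y = -560 (y = -8 - 12*46 = -8 - 552 = -560)
G(p) = 51/8 - p/8 (G(p) = ½ - (p - 47)/8 = ½ - (-47 + p)/8 = ½ + (47/8 - p/8) = 51/8 - p/8)
G(y) + g(-1751, (-105 + (-222 - 93)) + D(8, 22)) = (51/8 - ⅛*(-560)) + 888/(-1751) = (51/8 + 70) + 888*(-1/1751) = 611/8 - 888/1751 = 1062757/14008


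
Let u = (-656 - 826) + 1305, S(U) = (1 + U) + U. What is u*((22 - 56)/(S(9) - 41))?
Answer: -3009/11 ≈ -273.55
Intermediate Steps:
S(U) = 1 + 2*U
u = -177 (u = -1482 + 1305 = -177)
u*((22 - 56)/(S(9) - 41)) = -177*(22 - 56)/((1 + 2*9) - 41) = -(-6018)/((1 + 18) - 41) = -(-6018)/(19 - 41) = -(-6018)/(-22) = -(-6018)*(-1)/22 = -177*17/11 = -3009/11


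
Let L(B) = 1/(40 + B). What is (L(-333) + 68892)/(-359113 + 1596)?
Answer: -20185355/104752481 ≈ -0.19270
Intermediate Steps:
(L(-333) + 68892)/(-359113 + 1596) = (1/(40 - 333) + 68892)/(-359113 + 1596) = (1/(-293) + 68892)/(-357517) = (-1/293 + 68892)*(-1/357517) = (20185355/293)*(-1/357517) = -20185355/104752481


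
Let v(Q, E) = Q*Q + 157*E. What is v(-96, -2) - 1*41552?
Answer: -32650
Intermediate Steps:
v(Q, E) = Q² + 157*E
v(-96, -2) - 1*41552 = ((-96)² + 157*(-2)) - 1*41552 = (9216 - 314) - 41552 = 8902 - 41552 = -32650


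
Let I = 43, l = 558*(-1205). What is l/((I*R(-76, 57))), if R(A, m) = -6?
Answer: 112065/43 ≈ 2606.2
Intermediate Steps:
l = -672390
l/((I*R(-76, 57))) = -672390/(43*(-6)) = -672390/(-258) = -672390*(-1/258) = 112065/43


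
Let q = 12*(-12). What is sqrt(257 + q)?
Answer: sqrt(113) ≈ 10.630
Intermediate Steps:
q = -144
sqrt(257 + q) = sqrt(257 - 144) = sqrt(113)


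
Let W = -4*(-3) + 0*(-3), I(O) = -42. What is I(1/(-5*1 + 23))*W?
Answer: -504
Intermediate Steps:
W = 12 (W = 12 + 0 = 12)
I(1/(-5*1 + 23))*W = -42*12 = -504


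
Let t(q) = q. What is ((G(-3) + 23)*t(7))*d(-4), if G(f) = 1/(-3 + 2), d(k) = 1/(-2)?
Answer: -77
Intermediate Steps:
d(k) = -½
G(f) = -1 (G(f) = 1/(-1) = -1)
((G(-3) + 23)*t(7))*d(-4) = ((-1 + 23)*7)*(-½) = (22*7)*(-½) = 154*(-½) = -77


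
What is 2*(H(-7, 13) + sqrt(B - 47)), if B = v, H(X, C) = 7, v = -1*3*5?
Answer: 14 + 2*I*sqrt(62) ≈ 14.0 + 15.748*I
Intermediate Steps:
v = -15 (v = -3*5 = -15)
B = -15
2*(H(-7, 13) + sqrt(B - 47)) = 2*(7 + sqrt(-15 - 47)) = 2*(7 + sqrt(-62)) = 2*(7 + I*sqrt(62)) = 14 + 2*I*sqrt(62)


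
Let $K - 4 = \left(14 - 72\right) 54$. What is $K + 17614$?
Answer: $14486$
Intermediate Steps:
$K = -3128$ ($K = 4 + \left(14 - 72\right) 54 = 4 - 3132 = -3128$)
$K + 17614 = -3128 + 17614 = 14486$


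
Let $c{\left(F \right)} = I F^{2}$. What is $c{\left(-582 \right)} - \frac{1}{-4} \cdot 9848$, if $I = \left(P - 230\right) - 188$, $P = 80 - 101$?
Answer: $-148697374$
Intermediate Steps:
$P = -21$
$I = -439$ ($I = \left(-21 - 230\right) - 188 = -251 - 188 = -439$)
$c{\left(F \right)} = - 439 F^{2}$
$c{\left(-582 \right)} - \frac{1}{-4} \cdot 9848 = - 439 \left(-582\right)^{2} - \frac{1}{-4} \cdot 9848 = \left(-439\right) 338724 - \left(- \frac{1}{4}\right) 9848 = -148699836 - -2462 = -148699836 + 2462 = -148697374$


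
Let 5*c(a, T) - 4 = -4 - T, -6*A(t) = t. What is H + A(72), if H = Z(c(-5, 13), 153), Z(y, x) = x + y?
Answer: 692/5 ≈ 138.40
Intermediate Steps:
A(t) = -t/6
c(a, T) = -T/5 (c(a, T) = 4/5 + (-4 - T)/5 = 4/5 + (-4/5 - T/5) = -T/5)
H = 752/5 (H = 153 - 1/5*13 = 153 - 13/5 = 752/5 ≈ 150.40)
H + A(72) = 752/5 - 1/6*72 = 752/5 - 12 = 692/5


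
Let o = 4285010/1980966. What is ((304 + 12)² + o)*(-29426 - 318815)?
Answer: -34443755690565673/990483 ≈ -3.4775e+10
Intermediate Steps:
o = 2142505/990483 (o = 4285010*(1/1980966) = 2142505/990483 ≈ 2.1631)
((304 + 12)² + o)*(-29426 - 318815) = ((304 + 12)² + 2142505/990483)*(-29426 - 318815) = (316² + 2142505/990483)*(-348241) = (99856 + 2142505/990483)*(-348241) = (98907812953/990483)*(-348241) = -34443755690565673/990483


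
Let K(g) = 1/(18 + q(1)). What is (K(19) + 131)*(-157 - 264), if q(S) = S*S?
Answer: -1048290/19 ≈ -55173.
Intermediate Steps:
q(S) = S²
K(g) = 1/19 (K(g) = 1/(18 + 1²) = 1/(18 + 1) = 1/19)
(K(19) + 131)*(-157 - 264) = (1/19 + 131)*(-157 - 264) = (2490/19)*(-421) = -1048290/19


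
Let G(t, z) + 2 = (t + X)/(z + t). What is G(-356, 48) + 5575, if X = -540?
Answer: 61335/11 ≈ 5575.9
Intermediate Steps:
G(t, z) = -2 + (-540 + t)/(t + z) (G(t, z) = -2 + (t - 540)/(z + t) = -2 + (-540 + t)/(t + z))
G(-356, 48) + 5575 = (-540 - 1*(-356) - 2*48)/(-356 + 48) + 5575 = (-540 + 356 - 96)/(-308) + 5575 = -1/308*(-280) + 5575 = 10/11 + 5575 = 61335/11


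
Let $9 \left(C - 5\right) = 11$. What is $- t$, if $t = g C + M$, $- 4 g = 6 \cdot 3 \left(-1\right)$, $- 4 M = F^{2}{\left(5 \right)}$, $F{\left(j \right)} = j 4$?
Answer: $72$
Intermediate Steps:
$F{\left(j \right)} = 4 j$
$C = \frac{56}{9}$ ($C = 5 + \frac{1}{9} \cdot 11 = 5 + \frac{11}{9} = \frac{56}{9} \approx 6.2222$)
$M = -100$ ($M = - \frac{\left(4 \cdot 5\right)^{2}}{4} = - \frac{20^{2}}{4} = \left(- \frac{1}{4}\right) 400 = -100$)
$g = \frac{9}{2}$ ($g = - \frac{6 \cdot 3 \left(-1\right)}{4} = - \frac{18 \left(-1\right)}{4} = \left(- \frac{1}{4}\right) \left(-18\right) = \frac{9}{2} \approx 4.5$)
$t = -72$ ($t = \frac{9}{2} \cdot \frac{56}{9} - 100 = 28 - 100 = -72$)
$- t = \left(-1\right) \left(-72\right) = 72$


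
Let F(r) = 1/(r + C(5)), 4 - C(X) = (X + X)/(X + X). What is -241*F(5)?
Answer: -241/8 ≈ -30.125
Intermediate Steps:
C(X) = 3 (C(X) = 4 - (X + X)/(X + X) = 4 - 2*X/(2*X) = 4 - 2*X*1/(2*X) = 4 - 1*1 = 4 - 1 = 3)
F(r) = 1/(3 + r) (F(r) = 1/(r + 3) = 1/(3 + r))
-241*F(5) = -241/(3 + 5) = -241/8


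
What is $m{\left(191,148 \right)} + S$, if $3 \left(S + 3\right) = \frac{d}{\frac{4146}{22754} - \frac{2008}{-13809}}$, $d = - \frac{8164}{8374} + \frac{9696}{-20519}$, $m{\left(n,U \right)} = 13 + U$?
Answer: $\frac{692169548590287292}{4422037022615869} \approx 156.53$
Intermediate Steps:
$d = - \frac{124355710}{85913053}$ ($d = \left(-8164\right) \frac{1}{8374} + 9696 \left(- \frac{1}{20519}\right) = - \frac{4082}{4187} - \frac{9696}{20519} = - \frac{124355710}{85913053} \approx -1.4475$)
$S = - \frac{19778412050867617}{4422037022615869}$ ($S = -3 + \frac{\left(- \frac{124355710}{85913053}\right) \frac{1}{\frac{4146}{22754} - \frac{2008}{-13809}}}{3} = -3 + \frac{\left(- \frac{124355710}{85913053}\right) \frac{1}{4146 \cdot \frac{1}{22754} - - \frac{2008}{13809}}}{3} = -3 + \frac{\left(- \frac{124355710}{85913053}\right) \frac{1}{\frac{2073}{11377} + \frac{2008}{13809}}}{3} = -3 + \frac{\left(- \frac{124355710}{85913053}\right) \frac{1}{\frac{51471073}{157104993}}}{3} = -3 + \frac{\left(- \frac{124355710}{85913053}\right) \frac{157104993}{51471073}}{3} = -3 + \frac{1}{3} \left(- \frac{19536902949060030}{4422037022615869}\right) = -3 - \frac{6512300983020010}{4422037022615869} = - \frac{19778412050867617}{4422037022615869} \approx -4.4727$)
$m{\left(191,148 \right)} + S = \left(13 + 148\right) - \frac{19778412050867617}{4422037022615869} = 161 - \frac{19778412050867617}{4422037022615869} = \frac{692169548590287292}{4422037022615869}$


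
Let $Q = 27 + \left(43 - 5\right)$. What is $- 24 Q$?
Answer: $-1560$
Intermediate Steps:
$Q = 65$ ($Q = 27 + 38 = 65$)
$- 24 Q = \left(-24\right) 65 = -1560$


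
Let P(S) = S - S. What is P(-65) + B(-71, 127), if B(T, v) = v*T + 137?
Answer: -8880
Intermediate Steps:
P(S) = 0
B(T, v) = 137 + T*v (B(T, v) = T*v + 137 = 137 + T*v)
P(-65) + B(-71, 127) = 0 + (137 - 71*127) = 0 + (137 - 9017) = 0 - 8880 = -8880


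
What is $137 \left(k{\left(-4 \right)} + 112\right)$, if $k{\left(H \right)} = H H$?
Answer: $17536$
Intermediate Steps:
$k{\left(H \right)} = H^{2}$
$137 \left(k{\left(-4 \right)} + 112\right) = 137 \left(\left(-4\right)^{2} + 112\right) = 137 \left(16 + 112\right) = 137 \cdot 128 = 17536$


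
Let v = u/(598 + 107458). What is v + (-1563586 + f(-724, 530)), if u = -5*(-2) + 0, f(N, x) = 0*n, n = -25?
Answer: -84477424403/54028 ≈ -1.5636e+6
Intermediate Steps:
f(N, x) = 0 (f(N, x) = 0*(-25) = 0)
u = 10 (u = 10 + 0 = 10)
v = 5/54028 (v = 10/(598 + 107458) = 10/108056 = 10*(1/108056) = 5/54028 ≈ 9.2545e-5)
v + (-1563586 + f(-724, 530)) = 5/54028 + (-1563586 + 0) = 5/54028 - 1563586 = -84477424403/54028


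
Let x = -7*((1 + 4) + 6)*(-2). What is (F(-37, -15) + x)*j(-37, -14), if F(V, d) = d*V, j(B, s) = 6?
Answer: 4254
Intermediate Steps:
F(V, d) = V*d
x = 154 (x = -7*(5 + 6)*(-2) = -7*11*(-2) = -77*(-2) = 154)
(F(-37, -15) + x)*j(-37, -14) = (-37*(-15) + 154)*6 = (555 + 154)*6 = 709*6 = 4254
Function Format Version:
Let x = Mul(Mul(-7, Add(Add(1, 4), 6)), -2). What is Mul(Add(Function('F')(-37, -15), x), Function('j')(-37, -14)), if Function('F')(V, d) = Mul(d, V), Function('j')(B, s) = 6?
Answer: 4254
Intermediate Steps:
Function('F')(V, d) = Mul(V, d)
x = 154 (x = Mul(Mul(-7, Add(5, 6)), -2) = Mul(Mul(-7, 11), -2) = Mul(-77, -2) = 154)
Mul(Add(Function('F')(-37, -15), x), Function('j')(-37, -14)) = Mul(Add(Mul(-37, -15), 154), 6) = Mul(Add(555, 154), 6) = Mul(709, 6) = 4254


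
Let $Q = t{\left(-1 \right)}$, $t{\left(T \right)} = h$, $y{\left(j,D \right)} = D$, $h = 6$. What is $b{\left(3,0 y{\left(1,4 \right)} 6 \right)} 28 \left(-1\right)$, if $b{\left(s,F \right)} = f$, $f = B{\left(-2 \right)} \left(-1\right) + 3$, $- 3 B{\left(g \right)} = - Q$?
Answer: $-28$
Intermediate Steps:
$t{\left(T \right)} = 6$
$Q = 6$
$B{\left(g \right)} = 2$ ($B{\left(g \right)} = - \frac{\left(-1\right) 6}{3} = \left(- \frac{1}{3}\right) \left(-6\right) = 2$)
$f = 1$ ($f = 2 \left(-1\right) + 3 = -2 + 3 = 1$)
$b{\left(s,F \right)} = 1$
$b{\left(3,0 y{\left(1,4 \right)} 6 \right)} 28 \left(-1\right) = 1 \cdot 28 \left(-1\right) = 28 \left(-1\right) = -28$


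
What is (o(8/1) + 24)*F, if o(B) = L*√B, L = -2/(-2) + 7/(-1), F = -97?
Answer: -2328 + 1164*√2 ≈ -681.86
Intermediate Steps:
L = -6 (L = -2*(-½) + 7*(-1) = 1 - 7 = -6)
o(B) = -6*√B
(o(8/1) + 24)*F = (-6*√8 + 24)*(-97) = (-6*2*√2 + 24)*(-97) = (-12*√2 + 24)*(-97) = (24 - 12*√2)*(-97) = -2328 + 1164*√2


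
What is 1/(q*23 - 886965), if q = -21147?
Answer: -1/1373346 ≈ -7.2815e-7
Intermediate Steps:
1/(q*23 - 886965) = 1/(-21147*23 - 886965) = 1/(-486381 - 886965) = 1/(-1373346) = -1/1373346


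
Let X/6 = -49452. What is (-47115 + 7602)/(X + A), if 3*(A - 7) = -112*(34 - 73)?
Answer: 39513/295249 ≈ 0.13383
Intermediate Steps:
X = -296712 (X = 6*(-49452) = -296712)
A = 1463 (A = 7 + (-112*(34 - 73))/3 = 7 + (-112*(-39))/3 = 7 + (1/3)*4368 = 7 + 1456 = 1463)
(-47115 + 7602)/(X + A) = (-47115 + 7602)/(-296712 + 1463) = -39513/(-295249) = -39513*(-1/295249) = 39513/295249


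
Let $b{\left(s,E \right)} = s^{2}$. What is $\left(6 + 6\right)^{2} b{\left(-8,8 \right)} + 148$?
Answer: $9364$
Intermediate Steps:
$\left(6 + 6\right)^{2} b{\left(-8,8 \right)} + 148 = \left(6 + 6\right)^{2} \left(-8\right)^{2} + 148 = 12^{2} \cdot 64 + 148 = 144 \cdot 64 + 148 = 9216 + 148 = 9364$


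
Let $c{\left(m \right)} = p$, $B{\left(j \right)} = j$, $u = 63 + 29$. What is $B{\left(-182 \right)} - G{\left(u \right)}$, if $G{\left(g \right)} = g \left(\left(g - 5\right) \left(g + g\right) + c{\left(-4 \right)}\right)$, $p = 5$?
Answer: $-1473378$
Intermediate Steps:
$u = 92$
$c{\left(m \right)} = 5$
$G{\left(g \right)} = g \left(5 + 2 g \left(-5 + g\right)\right)$ ($G{\left(g \right)} = g \left(\left(g - 5\right) \left(g + g\right) + 5\right) = g \left(\left(-5 + g\right) 2 g + 5\right) = g \left(2 g \left(-5 + g\right) + 5\right) = g \left(5 + 2 g \left(-5 + g\right)\right)$)
$B{\left(-182 \right)} - G{\left(u \right)} = -182 - 92 \left(5 - 920 + 2 \cdot 92^{2}\right) = -182 - 92 \left(5 - 920 + 2 \cdot 8464\right) = -182 - 92 \left(5 - 920 + 16928\right) = -182 - 92 \cdot 16013 = -182 - 1473196 = -1473378$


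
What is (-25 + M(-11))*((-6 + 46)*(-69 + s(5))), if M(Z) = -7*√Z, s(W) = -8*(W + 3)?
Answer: 133000 + 37240*I*√11 ≈ 1.33e+5 + 1.2351e+5*I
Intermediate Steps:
s(W) = -24 - 8*W (s(W) = -8*(3 + W) = -24 - 8*W)
(-25 + M(-11))*((-6 + 46)*(-69 + s(5))) = (-25 - 7*I*√11)*((-6 + 46)*(-69 + (-24 - 8*5))) = (-25 - 7*I*√11)*(40*(-69 + (-24 - 40))) = (-25 - 7*I*√11)*(40*(-69 - 64)) = (-25 - 7*I*√11)*(40*(-133)) = (-25 - 7*I*√11)*(-5320) = 133000 + 37240*I*√11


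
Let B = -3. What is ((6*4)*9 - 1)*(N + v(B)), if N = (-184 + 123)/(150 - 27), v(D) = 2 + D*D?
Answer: 277780/123 ≈ 2258.4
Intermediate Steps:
v(D) = 2 + D²
N = -61/123 ≈ -0.49593
((6*4)*9 - 1)*(N + v(B)) = ((6*4)*9 - 1)*(-61/123 + (2 + (-3)²)) = (24*9 - 1)*(-61/123 + (2 + 9)) = (216 - 1)*(-61/123 + 11) = 215*(1292/123) = 277780/123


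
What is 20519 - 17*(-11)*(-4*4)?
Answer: 17527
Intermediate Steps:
20519 - 17*(-11)*(-4*4) = 20519 - (-187)*(-16) = 20519 - 1*2992 = 20519 - 2992 = 17527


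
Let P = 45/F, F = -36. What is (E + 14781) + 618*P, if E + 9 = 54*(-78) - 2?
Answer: 19571/2 ≈ 9785.5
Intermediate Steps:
P = -5/4 (P = 45/(-36) = 45*(-1/36) = -5/4 ≈ -1.2500)
E = -4223 (E = -9 + (54*(-78) - 2) = -9 + (-4212 - 2) = -9 - 4214 = -4223)
(E + 14781) + 618*P = (-4223 + 14781) + 618*(-5/4) = 10558 - 1545/2 = 19571/2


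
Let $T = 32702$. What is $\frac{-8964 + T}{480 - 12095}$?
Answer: $- \frac{23738}{11615} \approx -2.0437$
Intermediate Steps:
$\frac{-8964 + T}{480 - 12095} = \frac{-8964 + 32702}{480 - 12095} = \frac{23738}{-11615} = 23738 \left(- \frac{1}{11615}\right) = - \frac{23738}{11615}$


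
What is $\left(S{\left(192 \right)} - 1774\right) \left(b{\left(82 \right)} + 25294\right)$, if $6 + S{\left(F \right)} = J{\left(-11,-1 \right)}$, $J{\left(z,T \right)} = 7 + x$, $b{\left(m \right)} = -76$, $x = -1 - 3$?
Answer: $-44812386$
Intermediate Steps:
$x = -4$
$J{\left(z,T \right)} = 3$ ($J{\left(z,T \right)} = 7 - 4 = 3$)
$S{\left(F \right)} = -3$ ($S{\left(F \right)} = -6 + 3 = -3$)
$\left(S{\left(192 \right)} - 1774\right) \left(b{\left(82 \right)} + 25294\right) = \left(-3 - 1774\right) \left(-76 + 25294\right) = \left(-1777\right) 25218 = -44812386$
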